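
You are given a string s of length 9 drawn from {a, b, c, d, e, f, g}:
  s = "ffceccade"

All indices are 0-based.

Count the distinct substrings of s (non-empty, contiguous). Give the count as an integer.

41

rank→(start, suffix):
  0 → (6, 'ade')
  1 → (5, 'cade')
  2 → (4, 'ccade')
  3 → (2, 'ceccade')
  4 → (7, 'de')
  5 → (8, 'e')
  6 → (3, 'eccade')
  7 → (1, 'fceccade')
  8 → (0, 'ffceccade')

SA = [6, 5, 4, 2, 7, 8, 3, 1, 0]
i: (SA[i-1],SA[i]) lcp shared
  1: (6,5) 0 ''
  2: (5,4) 1 'c'
  3: (4,2) 1 'c'
  4: (2,7) 0 ''
  5: (7,8) 0 ''
  6: (8,3) 1 'e'
  7: (3,1) 0 ''
  8: (1,0) 1 'f'

n(n+1)/2 = 9·10/2 = 45
Σ LCP = 0 + 0 + 1 + 1 + 0 + 0 + 1 + 0 + 1 = 4
distinct = 45 − 4 = 41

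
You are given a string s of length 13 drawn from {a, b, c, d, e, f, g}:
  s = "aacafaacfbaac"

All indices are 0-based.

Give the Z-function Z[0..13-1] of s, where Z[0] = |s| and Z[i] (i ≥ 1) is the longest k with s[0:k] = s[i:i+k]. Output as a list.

[13, 1, 0, 1, 0, 3, 1, 0, 0, 0, 3, 1, 0]

Z[0]=13
i=1: fresh scan; Z[1]=1 extend→box=[1,2)
i=2: fresh scan; Z[2]=0
i=3: fresh scan; Z[3]=1 extend→box=[3,4)
i=4: fresh scan; Z[4]=0
i=5: fresh scan; Z[5]=3 extend→box=[5,8)
i=6: min(r-i=2, Z[1]=1)=1; Z[6]=1
i=7: min(r-i=1, Z[2]=0)=0; Z[7]=0
i=8: fresh scan; Z[8]=0
i=9: fresh scan; Z[9]=0
i=10: fresh scan; Z[10]=3 extend→box=[10,13)
i=11: min(r-i=2, Z[1]=1)=1; Z[11]=1
i=12: min(r-i=1, Z[2]=0)=0; Z[12]=0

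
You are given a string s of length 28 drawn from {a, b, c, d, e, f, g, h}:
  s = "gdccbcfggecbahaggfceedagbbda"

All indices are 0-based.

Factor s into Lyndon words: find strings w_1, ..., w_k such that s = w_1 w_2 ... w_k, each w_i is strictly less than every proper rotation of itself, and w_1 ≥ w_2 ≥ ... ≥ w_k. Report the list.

["g", "d", "c", "c", "bcfggec", "b", "ah", "aggfceed", "agbbd", "a"]

emit factor 1: 'g' (i=0, period=1)
emit factor 2: 'd' (i=1, period=1)
emit factor 3: 'c' (i=2, period=1)
emit factor 4: 'c' (i=3, period=1)
emit factor 5: 'bcfggec' (i=4, period=7)
emit factor 6: 'b' (i=11, period=1)
emit factor 7: 'ah' (i=12, period=2)
emit factor 8: 'aggfceed' (i=14, period=8)
emit factor 9: 'agbbd' (i=22, period=5)
emit factor 10: 'a' (i=27, period=1)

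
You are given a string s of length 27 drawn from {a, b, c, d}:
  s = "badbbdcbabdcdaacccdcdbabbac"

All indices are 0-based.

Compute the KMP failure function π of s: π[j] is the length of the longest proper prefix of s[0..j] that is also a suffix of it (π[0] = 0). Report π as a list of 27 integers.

[0, 0, 0, 1, 1, 0, 0, 1, 2, 1, 0, 0, 0, 0, 0, 0, 0, 0, 0, 0, 0, 1, 2, 1, 1, 2, 0]

π[0] = 0
j=1 s[j]='a': π[1]=0 (border '')
j=2 s[j]='d': π[2]=0 (border '')
j=3 s[j]='b': π[3]=1 (border 'b')
j=4 s[j]='b': k: 1→0; π[4]=1 (border 'b')
j=5 s[j]='d': k: 1→0; π[5]=0 (border '')
j=6 s[j]='c': π[6]=0 (border '')
j=7 s[j]='b': π[7]=1 (border 'b')
j=8 s[j]='a': π[8]=2 (border 'ba')
j=9 s[j]='b': k: 2→0; π[9]=1 (border 'b')
j=10 s[j]='d': k: 1→0; π[10]=0 (border '')
j=11 s[j]='c': π[11]=0 (border '')
j=12 s[j]='d': π[12]=0 (border '')
j=13 s[j]='a': π[13]=0 (border '')
j=14 s[j]='a': π[14]=0 (border '')
j=15 s[j]='c': π[15]=0 (border '')
j=16 s[j]='c': π[16]=0 (border '')
j=17 s[j]='c': π[17]=0 (border '')
j=18 s[j]='d': π[18]=0 (border '')
j=19 s[j]='c': π[19]=0 (border '')
j=20 s[j]='d': π[20]=0 (border '')
j=21 s[j]='b': π[21]=1 (border 'b')
j=22 s[j]='a': π[22]=2 (border 'ba')
j=23 s[j]='b': k: 2→0; π[23]=1 (border 'b')
j=24 s[j]='b': k: 1→0; π[24]=1 (border 'b')
j=25 s[j]='a': π[25]=2 (border 'ba')
j=26 s[j]='c': k: 2→0; π[26]=0 (border '')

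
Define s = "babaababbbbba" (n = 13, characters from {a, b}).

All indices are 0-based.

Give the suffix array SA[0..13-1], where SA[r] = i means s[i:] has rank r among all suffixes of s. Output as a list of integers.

rank | idx | suffix
   0 |  12 | a
   1 |   3 | aababbbbba
   2 |   1 | abaababbbbba
   3 |   4 | ababbbbba
   4 |   6 | abbbbba
   5 |  11 | ba
   6 |   2 | baababbbbba
   7 |   0 | babaababbbbba
   8 |   5 | babbbbba
   9 |  10 | bba
  10 |   9 | bbba
  11 |   8 | bbbba
  12 |   7 | bbbbba

[12, 3, 1, 4, 6, 11, 2, 0, 5, 10, 9, 8, 7]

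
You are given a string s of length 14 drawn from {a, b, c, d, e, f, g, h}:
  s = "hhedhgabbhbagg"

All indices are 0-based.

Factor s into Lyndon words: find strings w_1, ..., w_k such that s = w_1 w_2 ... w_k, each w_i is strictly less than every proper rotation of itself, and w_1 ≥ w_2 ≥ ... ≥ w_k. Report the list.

["h", "h", "e", "dhg", "abbhbagg"]

emit factor 1: 'h' (i=0, period=1)
emit factor 2: 'h' (i=1, period=1)
emit factor 3: 'e' (i=2, period=1)
emit factor 4: 'dhg' (i=3, period=3)
emit factor 5: 'abbhbagg' (i=6, period=8)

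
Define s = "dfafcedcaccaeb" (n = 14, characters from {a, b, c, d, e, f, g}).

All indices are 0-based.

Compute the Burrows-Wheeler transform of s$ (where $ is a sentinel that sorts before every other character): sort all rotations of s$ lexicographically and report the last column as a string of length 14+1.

bccfedcafe$acda

rank  rotation         last
    0  $dfafcedcaccaeb  b
    1  accaeb$dfafcedc  c
    2  aeb$dfafcedcacc  c
    3  afcedcaccaeb$df  f
    4  b$dfafcedcaccae  e
    5  caccaeb$dfafced  d
    6  caeb$dfafcedcac  c
    7  ccaeb$dfafcedca  a
    8  cedcaccaeb$dfaf  f
    9  dcaccaeb$dfafce  e
   10  dfafcedcaccaeb$  $
   11  eb$dfafcedcacca  a
   12  edcaccaeb$dfafc  c
   13  fafcedcaccaeb$d  d
   14  fcedcaccaeb$dfa  a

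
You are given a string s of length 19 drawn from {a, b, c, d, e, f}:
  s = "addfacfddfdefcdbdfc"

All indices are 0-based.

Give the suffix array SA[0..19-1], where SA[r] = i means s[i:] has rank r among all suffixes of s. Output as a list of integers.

[4, 0, 15, 18, 13, 5, 14, 1, 7, 10, 2, 16, 8, 11, 3, 17, 12, 6, 9]

rank | idx | suffix
   0 |   4 | acfddfdefcdbdfc
   1 |   0 | addfacfddfdefcdbdfc
   2 |  15 | bdfc
   3 |  18 | c
   4 |  13 | cdbdfc
   5 |   5 | cfddfdefcdbdfc
   6 |  14 | dbdfc
   7 |   1 | ddfacfddfdefcdbdfc
   8 |   7 | ddfdefcdbdfc
   9 |  10 | defcdbdfc
  10 |   2 | dfacfddfdefcdbdfc
  11 |  16 | dfc
  12 |   8 | dfdefcdbdfc
  13 |  11 | efcdbdfc
  14 |   3 | facfddfdefcdbdfc
  15 |  17 | fc
  16 |  12 | fcdbdfc
  17 |   6 | fddfdefcdbdfc
  18 |   9 | fdefcdbdfc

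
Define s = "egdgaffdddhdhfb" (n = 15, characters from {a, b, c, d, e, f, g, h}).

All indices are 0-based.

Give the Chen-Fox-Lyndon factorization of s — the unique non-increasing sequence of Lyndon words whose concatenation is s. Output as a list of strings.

emit factor 1: 'eg' (i=0, period=2)
emit factor 2: 'dg' (i=2, period=2)
emit factor 3: 'affdddhdhfb' (i=4, period=11)

["eg", "dg", "affdddhdhfb"]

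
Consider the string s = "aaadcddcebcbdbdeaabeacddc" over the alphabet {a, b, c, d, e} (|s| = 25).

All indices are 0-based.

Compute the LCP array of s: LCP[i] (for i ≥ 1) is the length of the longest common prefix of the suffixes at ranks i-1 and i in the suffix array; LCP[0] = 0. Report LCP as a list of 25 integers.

sorted suffixes:
  #0 SA[0]=0  'aaadcddcebcbdbdeaabeacddc'
  #1 SA[1]=16  'aabeacddc'
  #2 SA[2]=1  'aadcddcebcbdbdeaabeacddc'
  #3 SA[3]=17  'abeacddc'
  #4 SA[4]=20  'acddc'
  #5 SA[5]=2  'adcddcebcbdbdeaabeacddc'
  #6 SA[6]=9  'bcbdbdeaabeacddc'
  #7 SA[7]=11  'bdbdeaabeacddc'
  #8 SA[8]=13  'bdeaabeacddc'
  #9 SA[9]=18  'beacddc'
  #10 SA[10]=24  'c'
  #11 SA[11]=10  'cbdbdeaabeacddc'
  #12 SA[12]=21  'cddc'
  #13 SA[13]=4  'cddcebcbdbdeaabeacddc'
  #14 SA[14]=7  'cebcbdbdeaabeacddc'
  #15 SA[15]=12  'dbdeaabeacddc'
  #16 SA[16]=23  'dc'
  #17 SA[17]=3  'dcddcebcbdbdeaabeacddc'
  #18 SA[18]=6  'dcebcbdbdeaabeacddc'
  #19 SA[19]=22  'ddc'
  #20 SA[20]=5  'ddcebcbdbdeaabeacddc'
  #21 SA[21]=14  'deaabeacddc'
  #22 SA[22]=15  'eaabeacddc'
  #23 SA[23]=19  'eacddc'
  #24 SA[24]=8  'ebcbdbdeaabeacddc'

SA = [0, 16, 1, 17, 20, 2, 9, 11, 13, 18, 24, 10, 21, 4, 7, 12, 23, 3, 6, 22, 5, 14, 15, 19, 8]
i: (SA[i-1],SA[i]) lcp shared
  1: (0,16) 2 'aa'
  2: (16,1) 2 'aa'
  3: (1,17) 1 'a'
  4: (17,20) 1 'a'
  5: (20,2) 1 'a'
  6: (2,9) 0 ''
  7: (9,11) 1 'b'
  8: (11,13) 2 'bd'
  9: (13,18) 1 'b'
  10: (18,24) 0 ''
  11: (24,10) 1 'c'
  12: (10,21) 1 'c'
  13: (21,4) 4 'cddc'
  14: (4,7) 1 'c'
  15: (7,12) 0 ''
  16: (12,23) 1 'd'
  17: (23,3) 2 'dc'
  18: (3,6) 2 'dc'
  19: (6,22) 1 'd'
  20: (22,5) 3 'ddc'
  21: (5,14) 1 'd'
  22: (14,15) 0 ''
  23: (15,19) 2 'ea'
  24: (19,8) 1 'e'

[0, 2, 2, 1, 1, 1, 0, 1, 2, 1, 0, 1, 1, 4, 1, 0, 1, 2, 2, 1, 3, 1, 0, 2, 1]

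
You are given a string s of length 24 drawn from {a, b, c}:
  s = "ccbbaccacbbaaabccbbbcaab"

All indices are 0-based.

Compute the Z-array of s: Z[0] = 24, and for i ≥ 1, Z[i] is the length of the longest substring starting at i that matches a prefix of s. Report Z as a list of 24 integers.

Z[0]=24
i=1: fresh scan; Z[1]=1 grow→box=[1,2)
i=2: fresh scan; Z[2]=0
i=3: fresh scan; Z[3]=0
i=4: fresh scan; Z[4]=0
i=5: fresh scan; Z[5]=2 grow→box=[5,7)
i=6: min(r-i=1, Z[1]=1)=1; Z[6]=1
i=7: fresh scan; Z[7]=0
i=8: fresh scan; Z[8]=1 grow→box=[8,9)
i=9: fresh scan; Z[9]=0
i=10: fresh scan; Z[10]=0
i=11: fresh scan; Z[11]=0
i=12: fresh scan; Z[12]=0
i=13: fresh scan; Z[13]=0
i=14: fresh scan; Z[14]=0
i=15: fresh scan; Z[15]=4 grow→box=[15,19)
i=16: min(r-i=3, Z[1]=1)=1; Z[16]=1
i=17: min(r-i=2, Z[2]=0)=0; Z[17]=0
i=18: min(r-i=1, Z[3]=0)=0; Z[18]=0
i=19: fresh scan; Z[19]=0
i=20: fresh scan; Z[20]=1 grow→box=[20,21)
i=21: fresh scan; Z[21]=0
i=22: fresh scan; Z[22]=0
i=23: fresh scan; Z[23]=0

[24, 1, 0, 0, 0, 2, 1, 0, 1, 0, 0, 0, 0, 0, 0, 4, 1, 0, 0, 0, 1, 0, 0, 0]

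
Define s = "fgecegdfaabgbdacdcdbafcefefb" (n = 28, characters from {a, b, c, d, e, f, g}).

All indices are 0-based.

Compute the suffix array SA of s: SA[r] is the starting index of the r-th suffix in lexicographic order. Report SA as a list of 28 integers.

rank→(start, suffix):
  0 → (8, 'aabgbdacdcdbafcefefb')
  1 → (9, 'abgbdacdcdbafcefefb')
  2 → (14, 'acdcdbafcefefb')
  3 → (20, 'afcefefb')
  4 → (27, 'b')
  5 → (19, 'bafcefefb')
  6 → (12, 'bdacdcdbafcefefb')
  7 → (10, 'bgbdacdcdbafcefefb')
  8 → (17, 'cdbafcefefb')
  9 → (15, 'cdcdbafcefefb')
  10 → (22, 'cefefb')
  11 → (3, 'cegdfaabgbdacdcdbafcefefb')
  12 → (13, 'dacdcdbafcefefb')
  13 → (18, 'dbafcefefb')
  14 → (16, 'dcdbafcefefb')
  15 → (6, 'dfaabgbdacdcdbafcefefb')
  16 → (2, 'ecegdfaabgbdacdcdbafcefefb')
  17 → (25, 'efb')
  18 → (23, 'efefb')
  19 → (4, 'egdfaabgbdacdcdbafcefefb')
  20 → (7, 'faabgbdacdcdbafcefefb')
  21 → (26, 'fb')
  22 → (21, 'fcefefb')
  23 → (24, 'fefb')
  24 → (0, 'fgecegdfaabgbdacdcdbafcefefb')
  25 → (11, 'gbdacdcdbafcefefb')
  26 → (5, 'gdfaabgbdacdcdbafcefefb')
  27 → (1, 'gecegdfaabgbdacdcdbafcefefb')

[8, 9, 14, 20, 27, 19, 12, 10, 17, 15, 22, 3, 13, 18, 16, 6, 2, 25, 23, 4, 7, 26, 21, 24, 0, 11, 5, 1]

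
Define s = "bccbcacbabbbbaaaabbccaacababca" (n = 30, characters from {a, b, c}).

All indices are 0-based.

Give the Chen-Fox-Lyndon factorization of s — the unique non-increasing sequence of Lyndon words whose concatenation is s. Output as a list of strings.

["bcc", "bc", "acb", "abbbb", "aaaabbccaacababc", "a"]

emit factor 1: 'bcc' (i=0, period=3)
emit factor 2: 'bc' (i=3, period=2)
emit factor 3: 'acb' (i=5, period=3)
emit factor 4: 'abbbb' (i=8, period=5)
emit factor 5: 'aaaabbccaacababc' (i=13, period=16)
emit factor 6: 'a' (i=29, period=1)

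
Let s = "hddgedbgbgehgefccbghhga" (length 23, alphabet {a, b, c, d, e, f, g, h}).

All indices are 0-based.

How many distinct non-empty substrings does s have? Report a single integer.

256

sorted suffixes:
  #0 SA[0]=22  'a'
  #1 SA[1]=6  'bgbgehgefccbghhga'
  #2 SA[2]=8  'bgehgefccbghhga'
  #3 SA[3]=17  'bghhga'
  #4 SA[4]=16  'cbghhga'
  #5 SA[5]=15  'ccbghhga'
  #6 SA[6]=5  'dbgbgehgefccbghhga'
  #7 SA[7]=1  'ddgedbgbgehgefccbghhga'
  #8 SA[8]=2  'dgedbgbgehgefccbghhga'
  #9 SA[9]=4  'edbgbgehgefccbghhga'
  #10 SA[10]=13  'efccbghhga'
  #11 SA[11]=10  'ehgefccbghhga'
  #12 SA[12]=14  'fccbghhga'
  #13 SA[13]=21  'ga'
  #14 SA[14]=7  'gbgehgefccbghhga'
  #15 SA[15]=3  'gedbgbgehgefccbghhga'
  #16 SA[16]=12  'gefccbghhga'
  #17 SA[17]=9  'gehgefccbghhga'
  #18 SA[18]=18  'ghhga'
  #19 SA[19]=0  'hddgedbgbgehgefccbghhga'
  #20 SA[20]=20  'hga'
  #21 SA[21]=11  'hgefccbghhga'
  #22 SA[22]=19  'hhga'

SA = [22, 6, 8, 17, 16, 15, 5, 1, 2, 4, 13, 10, 14, 21, 7, 3, 12, 9, 18, 0, 20, 11, 19]
i: (SA[i-1],SA[i]) lcp shared
  1: (22,6) 0 ''
  2: (6,8) 2 'bg'
  3: (8,17) 2 'bg'
  4: (17,16) 0 ''
  5: (16,15) 1 'c'
  6: (15,5) 0 ''
  7: (5,1) 1 'd'
  8: (1,2) 1 'd'
  9: (2,4) 0 ''
  10: (4,13) 1 'e'
  11: (13,10) 1 'e'
  12: (10,14) 0 ''
  13: (14,21) 0 ''
  14: (21,7) 1 'g'
  15: (7,3) 1 'g'
  16: (3,12) 2 'ge'
  17: (12,9) 2 'ge'
  18: (9,18) 1 'g'
  19: (18,0) 0 ''
  20: (0,20) 1 'h'
  21: (20,11) 2 'hg'
  22: (11,19) 1 'h'

n(n+1)/2 = 23·24/2 = 276
Σ LCP = 0 + 0 + 2 + 2 + 0 + 1 + 0 + 1 + 1 + 0 + 1 + 1 + 0 + 0 + 1 + 1 + 2 + 2 + 1 + 0 + 1 + 2 + 1 = 20
distinct = 276 − 20 = 256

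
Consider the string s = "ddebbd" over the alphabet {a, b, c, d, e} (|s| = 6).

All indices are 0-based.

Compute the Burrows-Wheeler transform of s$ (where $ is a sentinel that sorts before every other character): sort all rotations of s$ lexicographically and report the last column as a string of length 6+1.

debb$dd

rank  rotation last
    0  $ddebbd  d
    1  bbd$dde  e
    2  bd$ddeb  b
    3  d$ddebb  b
    4  ddebbd$  $
    5  debbd$d  d
    6  ebbd$dd  d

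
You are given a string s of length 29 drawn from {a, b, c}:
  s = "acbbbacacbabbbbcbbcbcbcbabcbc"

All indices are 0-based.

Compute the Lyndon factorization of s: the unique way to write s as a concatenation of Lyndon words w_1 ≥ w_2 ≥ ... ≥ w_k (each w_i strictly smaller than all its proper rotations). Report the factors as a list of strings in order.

emit factor 1: 'acbbb' (i=0, period=5)
emit factor 2: 'acacb' (i=5, period=5)
emit factor 3: 'abbbbcbbcbcbcbabcbc' (i=10, period=19)

["acbbb", "acacb", "abbbbcbbcbcbcbabcbc"]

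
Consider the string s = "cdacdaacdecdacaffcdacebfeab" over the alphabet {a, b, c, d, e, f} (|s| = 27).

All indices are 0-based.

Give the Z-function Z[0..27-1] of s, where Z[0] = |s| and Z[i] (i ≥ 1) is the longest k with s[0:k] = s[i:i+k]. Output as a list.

Z[0]=27
i=1: fresh scan; Z[1]=0
i=2: fresh scan; Z[2]=0
i=3: fresh scan; Z[3]=3 scan→box=[3,6)
i=4: min(r-i=2, Z[1]=0)=0; Z[4]=0
i=5: min(r-i=1, Z[2]=0)=0; Z[5]=0
i=6: fresh scan; Z[6]=0
i=7: fresh scan; Z[7]=2 scan→box=[7,9)
i=8: min(r-i=1, Z[1]=0)=0; Z[8]=0
i=9: fresh scan; Z[9]=0
i=10: fresh scan; Z[10]=4 scan→box=[10,14)
i=11: min(r-i=3, Z[1]=0)=0; Z[11]=0
i=12: min(r-i=2, Z[2]=0)=0; Z[12]=0
i=13: min(r-i=1, Z[3]=3)=1; Z[13]=1
i=14: fresh scan; Z[14]=0
i=15: fresh scan; Z[15]=0
i=16: fresh scan; Z[16]=0
i=17: fresh scan; Z[17]=4 scan→box=[17,21)
i=18: min(r-i=3, Z[1]=0)=0; Z[18]=0
i=19: min(r-i=2, Z[2]=0)=0; Z[19]=0
i=20: min(r-i=1, Z[3]=3)=1; Z[20]=1
i=21: fresh scan; Z[21]=0
i=22: fresh scan; Z[22]=0
i=23: fresh scan; Z[23]=0
i=24: fresh scan; Z[24]=0
i=25: fresh scan; Z[25]=0
i=26: fresh scan; Z[26]=0

[27, 0, 0, 3, 0, 0, 0, 2, 0, 0, 4, 0, 0, 1, 0, 0, 0, 4, 0, 0, 1, 0, 0, 0, 0, 0, 0]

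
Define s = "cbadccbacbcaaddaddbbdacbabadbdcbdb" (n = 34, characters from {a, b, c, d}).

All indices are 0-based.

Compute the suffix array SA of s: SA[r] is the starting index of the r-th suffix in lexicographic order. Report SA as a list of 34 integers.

rank→(start, suffix):
  0 → (11, 'aaddaddbbdacbabadbdcbdb')
  1 → (24, 'abadbdcbdb')
  2 → (21, 'acbabadbdcbdb')
  3 → (7, 'acbcaaddaddbbdacbabadbdcbdb')
  4 → (26, 'adbdcbdb')
  5 → (2, 'adccbacbcaaddaddbbdacbabadbdcbdb')
  6 → (12, 'addaddbbdacbabadbdcbdb')
  7 → (15, 'addbbdacbabadbdcbdb')
  8 → (33, 'b')
  9 → (23, 'babadbdcbdb')
  10 → (6, 'bacbcaaddaddbbdacbabadbdcbdb')
  11 → (25, 'badbdcbdb')
  12 → (1, 'badccbacbcaaddaddbbdacbabadbdcbdb')
  13 → (18, 'bbdacbabadbdcbdb')
  14 → (9, 'bcaaddaddbbdacbabadbdcbdb')
  15 → (19, 'bdacbabadbdcbdb')
  16 → (31, 'bdb')
  17 → (28, 'bdcbdb')
  18 → (10, 'caaddaddbbdacbabadbdcbdb')
  19 → (22, 'cbabadbdcbdb')
  20 → (5, 'cbacbcaaddaddbbdacbabadbdcbdb')
  21 → (0, 'cbadccbacbcaaddaddbbdacbabadbdcbdb')
  22 → (8, 'cbcaaddaddbbdacbabadbdcbdb')
  23 → (30, 'cbdb')
  24 → (4, 'ccbacbcaaddaddbbdacbabadbdcbdb')
  25 → (20, 'dacbabadbdcbdb')
  26 → (14, 'daddbbdacbabadbdcbdb')
  27 → (32, 'db')
  28 → (17, 'dbbdacbabadbdcbdb')
  29 → (27, 'dbdcbdb')
  30 → (29, 'dcbdb')
  31 → (3, 'dccbacbcaaddaddbbdacbabadbdcbdb')
  32 → (13, 'ddaddbbdacbabadbdcbdb')
  33 → (16, 'ddbbdacbabadbdcbdb')

[11, 24, 21, 7, 26, 2, 12, 15, 33, 23, 6, 25, 1, 18, 9, 19, 31, 28, 10, 22, 5, 0, 8, 30, 4, 20, 14, 32, 17, 27, 29, 3, 13, 16]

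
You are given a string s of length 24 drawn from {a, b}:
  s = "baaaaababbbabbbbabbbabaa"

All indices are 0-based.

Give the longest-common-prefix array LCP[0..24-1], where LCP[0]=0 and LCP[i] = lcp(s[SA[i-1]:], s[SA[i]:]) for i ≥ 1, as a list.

rank | idx | suffix
   0 |  23 | a
   1 |  22 | aa
   2 |   1 | aaaaababbbabbbbabbbabaa
   3 |   2 | aaaababbbabbbbabbbabaa
   4 |   3 | aaababbbabbbbabbbabaa
   5 |   4 | aababbbabbbbabbbabaa
   6 |  20 | abaa
   7 |   5 | ababbbabbbbabbbabaa
   8 |  16 | abbbabaa
   9 |   7 | abbbabbbbabbbabaa
  10 |  11 | abbbbabbbabaa
  11 |  21 | baa
  12 |   0 | baaaaababbbabbbbabbbabaa
  13 |  19 | babaa
  14 |  15 | babbbabaa
  15 |   6 | babbbabbbbabbbabaa
  16 |  10 | babbbbabbbabaa
  17 |  18 | bbabaa
  18 |  14 | bbabbbabaa
  19 |   9 | bbabbbbabbbabaa
  20 |  17 | bbbabaa
  21 |  13 | bbbabbbabaa
  22 |   8 | bbbabbbbabbbabaa
  23 |  12 | bbbbabbbabaa

SA = [23, 22, 1, 2, 3, 4, 20, 5, 16, 7, 11, 21, 0, 19, 15, 6, 10, 18, 14, 9, 17, 13, 8, 12]
[i] adj suffixes → lcp
  [1] 23/22 → 1 ('a')
  [2] 22/1 → 2 ('aa')
  [3] 1/2 → 4 ('aaaa')
  [4] 2/3 → 3 ('aaa')
  [5] 3/4 → 2 ('aa')
  [6] 4/20 → 1 ('a')
  [7] 20/5 → 3 ('aba')
  [8] 5/16 → 2 ('ab')
  [9] 16/7 → 6 ('abbbab')
  [10] 7/11 → 4 ('abbb')
  [11] 11/21 → 0 ('')
  [12] 21/0 → 3 ('baa')
  [13] 0/19 → 2 ('ba')
  [14] 19/15 → 3 ('bab')
  [15] 15/6 → 7 ('babbbab')
  [16] 6/10 → 5 ('babbb')
  [17] 10/18 → 1 ('b')
  [18] 18/14 → 4 ('bbab')
  [19] 14/9 → 6 ('bbabbb')
  [20] 9/17 → 2 ('bb')
  [21] 17/13 → 5 ('bbbab')
  [22] 13/8 → 7 ('bbbabbb')
  [23] 8/12 → 3 ('bbb')

[0, 1, 2, 4, 3, 2, 1, 3, 2, 6, 4, 0, 3, 2, 3, 7, 5, 1, 4, 6, 2, 5, 7, 3]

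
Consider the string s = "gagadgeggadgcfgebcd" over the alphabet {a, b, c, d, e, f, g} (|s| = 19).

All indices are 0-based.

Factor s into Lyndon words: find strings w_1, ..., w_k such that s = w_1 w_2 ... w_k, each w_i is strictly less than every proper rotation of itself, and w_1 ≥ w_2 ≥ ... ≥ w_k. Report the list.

["g", "ag", "adgegg", "adgcfgebcd"]

emit factor 1: 'g' (i=0, period=1)
emit factor 2: 'ag' (i=1, period=2)
emit factor 3: 'adgegg' (i=3, period=6)
emit factor 4: 'adgcfgebcd' (i=9, period=10)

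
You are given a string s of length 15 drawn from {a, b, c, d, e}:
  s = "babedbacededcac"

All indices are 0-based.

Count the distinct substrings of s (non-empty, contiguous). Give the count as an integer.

rank | idx | suffix
   0 |   1 | abedbacededcac
   1 |  13 | ac
   2 |   6 | acededcac
   3 |   0 | babedbacededcac
   4 |   5 | bacededcac
   5 |   2 | bedbacededcac
   6 |  14 | c
   7 |  12 | cac
   8 |   7 | cededcac
   9 |   4 | dbacededcac
  10 |  11 | dcac
  11 |   9 | dedcac
  12 |   3 | edbacededcac
  13 |  10 | edcac
  14 |   8 | ededcac

SA = [1, 13, 6, 0, 5, 2, 14, 12, 7, 4, 11, 9, 3, 10, 8]
i: (SA[i-1],SA[i]) lcp shared
  1: (1,13) 1 'a'
  2: (13,6) 2 'ac'
  3: (6,0) 0 ''
  4: (0,5) 2 'ba'
  5: (5,2) 1 'b'
  6: (2,14) 0 ''
  7: (14,12) 1 'c'
  8: (12,7) 1 'c'
  9: (7,4) 0 ''
  10: (4,11) 1 'd'
  11: (11,9) 1 'd'
  12: (9,3) 0 ''
  13: (3,10) 2 'ed'
  14: (10,8) 2 'ed'

n(n+1)/2 = 15·16/2 = 120
Σ LCP = 0 + 1 + 2 + 0 + 2 + 1 + 0 + 1 + 1 + 0 + 1 + 1 + 0 + 2 + 2 = 14
distinct = 120 − 14 = 106

106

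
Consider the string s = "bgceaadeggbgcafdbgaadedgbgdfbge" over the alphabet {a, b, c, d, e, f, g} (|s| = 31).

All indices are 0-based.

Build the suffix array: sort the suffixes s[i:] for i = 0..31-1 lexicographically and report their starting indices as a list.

[18, 4, 19, 5, 13, 16, 10, 0, 24, 28, 12, 2, 15, 20, 6, 26, 22, 30, 3, 21, 7, 27, 14, 17, 9, 23, 11, 1, 25, 29, 8]

rank→(start, suffix):
  0 → (18, 'aadedgbgdfbge')
  1 → (4, 'aadeggbgcafdbgaadedgbgdfbge')
  2 → (19, 'adedgbgdfbge')
  3 → (5, 'adeggbgcafdbgaadedgbgdfbge')
  4 → (13, 'afdbgaadedgbgdfbge')
  5 → (16, 'bgaadedgbgdfbge')
  6 → (10, 'bgcafdbgaadedgbgdfbge')
  7 → (0, 'bgceaadeggbgcafdbgaadedgbgdfbge')
  8 → (24, 'bgdfbge')
  9 → (28, 'bge')
  10 → (12, 'cafdbgaadedgbgdfbge')
  11 → (2, 'ceaadeggbgcafdbgaadedgbgdfbge')
  12 → (15, 'dbgaadedgbgdfbge')
  13 → (20, 'dedgbgdfbge')
  14 → (6, 'deggbgcafdbgaadedgbgdfbge')
  15 → (26, 'dfbge')
  16 → (22, 'dgbgdfbge')
  17 → (30, 'e')
  18 → (3, 'eaadeggbgcafdbgaadedgbgdfbge')
  19 → (21, 'edgbgdfbge')
  20 → (7, 'eggbgcafdbgaadedgbgdfbge')
  21 → (27, 'fbge')
  22 → (14, 'fdbgaadedgbgdfbge')
  23 → (17, 'gaadedgbgdfbge')
  24 → (9, 'gbgcafdbgaadedgbgdfbge')
  25 → (23, 'gbgdfbge')
  26 → (11, 'gcafdbgaadedgbgdfbge')
  27 → (1, 'gceaadeggbgcafdbgaadedgbgdfbge')
  28 → (25, 'gdfbge')
  29 → (29, 'ge')
  30 → (8, 'ggbgcafdbgaadedgbgdfbge')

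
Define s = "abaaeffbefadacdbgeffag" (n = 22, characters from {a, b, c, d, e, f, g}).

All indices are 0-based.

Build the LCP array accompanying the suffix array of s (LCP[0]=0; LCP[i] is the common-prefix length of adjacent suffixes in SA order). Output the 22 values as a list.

[0, 1, 1, 1, 1, 1, 0, 1, 1, 0, 0, 1, 0, 2, 3, 0, 2, 1, 1, 2, 0, 1]

sorted suffixes:
  #0 SA[0]=2  'aaeffbefadacdbgeffag'
  #1 SA[1]=0  'abaaeffbefadacdbgeffag'
  #2 SA[2]=12  'acdbgeffag'
  #3 SA[3]=10  'adacdbgeffag'
  #4 SA[4]=3  'aeffbefadacdbgeffag'
  #5 SA[5]=20  'ag'
  #6 SA[6]=1  'baaeffbefadacdbgeffag'
  #7 SA[7]=7  'befadacdbgeffag'
  #8 SA[8]=15  'bgeffag'
  #9 SA[9]=13  'cdbgeffag'
  #10 SA[10]=11  'dacdbgeffag'
  #11 SA[11]=14  'dbgeffag'
  #12 SA[12]=8  'efadacdbgeffag'
  #13 SA[13]=17  'effag'
  #14 SA[14]=4  'effbefadacdbgeffag'
  #15 SA[15]=9  'fadacdbgeffag'
  #16 SA[16]=19  'fag'
  #17 SA[17]=6  'fbefadacdbgeffag'
  #18 SA[18]=18  'ffag'
  #19 SA[19]=5  'ffbefadacdbgeffag'
  #20 SA[20]=21  'g'
  #21 SA[21]=16  'geffag'

SA = [2, 0, 12, 10, 3, 20, 1, 7, 15, 13, 11, 14, 8, 17, 4, 9, 19, 6, 18, 5, 21, 16]
[i] adj suffixes → lcp
  [1] 2/0 → 1 ('a')
  [2] 0/12 → 1 ('a')
  [3] 12/10 → 1 ('a')
  [4] 10/3 → 1 ('a')
  [5] 3/20 → 1 ('a')
  [6] 20/1 → 0 ('')
  [7] 1/7 → 1 ('b')
  [8] 7/15 → 1 ('b')
  [9] 15/13 → 0 ('')
  [10] 13/11 → 0 ('')
  [11] 11/14 → 1 ('d')
  [12] 14/8 → 0 ('')
  [13] 8/17 → 2 ('ef')
  [14] 17/4 → 3 ('eff')
  [15] 4/9 → 0 ('')
  [16] 9/19 → 2 ('fa')
  [17] 19/6 → 1 ('f')
  [18] 6/18 → 1 ('f')
  [19] 18/5 → 2 ('ff')
  [20] 5/21 → 0 ('')
  [21] 21/16 → 1 ('g')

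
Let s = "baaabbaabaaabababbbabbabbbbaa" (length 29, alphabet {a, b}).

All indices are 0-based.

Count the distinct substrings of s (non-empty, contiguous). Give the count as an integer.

sorted suffixes:
  #0 SA[0]=28  'a'
  #1 SA[1]=27  'aa'
  #2 SA[2]=9  'aaabababbbabbabbbbaa'
  #3 SA[3]=1  'aaabbaabaaabababbbabbabbbbaa'
  #4 SA[4]=6  'aabaaabababbbabbabbbbaa'
  #5 SA[5]=10  'aabababbbabbabbbbaa'
  #6 SA[6]=2  'aabbaabaaabababbbabbabbbbaa'
  #7 SA[7]=7  'abaaabababbbabbabbbbaa'
  #8 SA[8]=11  'abababbbabbabbbbaa'
  #9 SA[9]=13  'ababbbabbabbbbaa'
  #10 SA[10]=3  'abbaabaaabababbbabbabbbbaa'
  #11 SA[11]=19  'abbabbbbaa'
  #12 SA[12]=15  'abbbabbabbbbaa'
  #13 SA[13]=22  'abbbbaa'
  #14 SA[14]=26  'baa'
  #15 SA[15]=8  'baaabababbbabbabbbbaa'
  #16 SA[16]=0  'baaabbaabaaabababbbabbabbbbaa'
  #17 SA[17]=5  'baabaaabababbbabbabbbbaa'
  #18 SA[18]=12  'bababbbabbabbbbaa'
  #19 SA[19]=18  'babbabbbbaa'
  #20 SA[20]=14  'babbbabbabbbbaa'
  #21 SA[21]=21  'babbbbaa'
  #22 SA[22]=25  'bbaa'
  #23 SA[23]=4  'bbaabaaabababbbabbabbbbaa'
  #24 SA[24]=17  'bbabbabbbbaa'
  #25 SA[25]=20  'bbabbbbaa'
  #26 SA[26]=24  'bbbaa'
  #27 SA[27]=16  'bbbabbabbbbaa'
  #28 SA[28]=23  'bbbbaa'

SA = [28, 27, 9, 1, 6, 10, 2, 7, 11, 13, 3, 19, 15, 22, 26, 8, 0, 5, 12, 18, 14, 21, 25, 4, 17, 20, 24, 16, 23]
i: (SA[i-1],SA[i]) lcp shared
  1: (28,27) 1 'a'
  2: (27,9) 2 'aa'
  3: (9,1) 4 'aaab'
  4: (1,6) 2 'aa'
  5: (6,10) 4 'aaba'
  6: (10,2) 3 'aab'
  7: (2,7) 1 'a'
  8: (7,11) 3 'aba'
  9: (11,13) 4 'abab'
  10: (13,3) 2 'ab'
  11: (3,19) 4 'abba'
  12: (19,15) 3 'abb'
  13: (15,22) 4 'abbb'
  14: (22,26) 0 ''
  15: (26,8) 3 'baa'
  16: (8,0) 5 'baaab'
  17: (0,5) 3 'baa'
  18: (5,12) 2 'ba'
  19: (12,18) 3 'bab'
  20: (18,14) 4 'babb'
  21: (14,21) 5 'babbb'
  22: (21,25) 1 'b'
  23: (25,4) 4 'bbaa'
  24: (4,17) 3 'bba'
  25: (17,20) 5 'bbabb'
  26: (20,24) 2 'bb'
  27: (24,16) 4 'bbba'
  28: (16,23) 3 'bbb'

n(n+1)/2 = 29·30/2 = 435
Σ LCP = 0 + 1 + 2 + 4 + 2 + 4 + 3 + 1 + 3 + 4 + 2 + 4 + 3 + 4 + 0 + 3 + 5 + 3 + 2 + 3 + 4 + 5 + 1 + 4 + 3 + 5 + 2 + 4 + 3 = 84
distinct = 435 − 84 = 351

351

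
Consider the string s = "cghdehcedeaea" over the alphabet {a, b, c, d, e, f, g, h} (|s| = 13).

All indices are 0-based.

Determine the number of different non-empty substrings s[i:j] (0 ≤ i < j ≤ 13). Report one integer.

sorted suffixes:
  #0 SA[0]=12  'a'
  #1 SA[1]=10  'aea'
  #2 SA[2]=6  'cedeaea'
  #3 SA[3]=0  'cghdehcedeaea'
  #4 SA[4]=8  'deaea'
  #5 SA[5]=3  'dehcedeaea'
  #6 SA[6]=11  'ea'
  #7 SA[7]=9  'eaea'
  #8 SA[8]=7  'edeaea'
  #9 SA[9]=4  'ehcedeaea'
  #10 SA[10]=1  'ghdehcedeaea'
  #11 SA[11]=5  'hcedeaea'
  #12 SA[12]=2  'hdehcedeaea'

SA = [12, 10, 6, 0, 8, 3, 11, 9, 7, 4, 1, 5, 2]
rank  pair      lcp
   1  s[12:],s[10:]  1  'a'
   2  s[10:],s[6:]  0  ''
   3  s[6:],s[0:]  1  'c'
   4  s[0:],s[8:]  0  ''
   5  s[8:],s[3:]  2  'de'
   6  s[3:],s[11:]  0  ''
   7  s[11:],s[9:]  2  'ea'
   8  s[9:],s[7:]  1  'e'
   9  s[7:],s[4:]  1  'e'
  10  s[4:],s[1:]  0  ''
  11  s[1:],s[5:]  0  ''
  12  s[5:],s[2:]  1  'h'

n(n+1)/2 = 13·14/2 = 91
Σ LCP = 0 + 1 + 0 + 1 + 0 + 2 + 0 + 2 + 1 + 1 + 0 + 0 + 1 = 9
distinct = 91 − 9 = 82

82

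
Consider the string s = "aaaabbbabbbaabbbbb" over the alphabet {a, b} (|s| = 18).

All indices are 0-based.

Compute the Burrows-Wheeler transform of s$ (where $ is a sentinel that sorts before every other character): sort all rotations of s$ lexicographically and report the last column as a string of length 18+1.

rank  rotation             last
    0  $aaaabbbabbbaabbbbb  b
    1  aaaabbbabbbaabbbbb$  $
    2  aaabbbabbbaabbbbb$a  a
    3  aabbbabbbaabbbbb$aa  a
    4  aabbbbb$aaaabbbabbb  b
    5  abbbaabbbbb$aaaabbb  b
    6  abbbabbbaabbbbb$aaa  a
    7  abbbbb$aaaabbbabbba  a
    8  b$aaaabbbabbbaabbbb  b
    9  baabbbbb$aaaabbbabb  b
   10  babbbaabbbbb$aaaabb  b
   11  bb$aaaabbbabbbaabbb  b
   12  bbaabbbbb$aaaabbbab  b
   13  bbabbbaabbbbb$aaaab  b
   14  bbb$aaaabbbabbbaabb  b
   15  bbbaabbbbb$aaaabbba  a
   16  bbbabbbaabbbbb$aaaa  a
   17  bbbb$aaaabbbabbbaab  b
   18  bbbbb$aaaabbbabbbaa  a

b$aabbaabbbbbbbaaba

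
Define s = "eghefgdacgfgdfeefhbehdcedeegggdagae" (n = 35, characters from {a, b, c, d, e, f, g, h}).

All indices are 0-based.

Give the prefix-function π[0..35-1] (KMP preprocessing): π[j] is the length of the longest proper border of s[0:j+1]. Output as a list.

π[0] = 0
j=1 s[j]='g': π[1]=0 (border '')
j=2 s[j]='h': π[2]=0 (border '')
j=3 s[j]='e': π[3]=1 (border 'e')
j=4 s[j]='f': k: 1→0; π[4]=0 (border '')
j=5 s[j]='g': π[5]=0 (border '')
j=6 s[j]='d': π[6]=0 (border '')
j=7 s[j]='a': π[7]=0 (border '')
j=8 s[j]='c': π[8]=0 (border '')
j=9 s[j]='g': π[9]=0 (border '')
j=10 s[j]='f': π[10]=0 (border '')
j=11 s[j]='g': π[11]=0 (border '')
j=12 s[j]='d': π[12]=0 (border '')
j=13 s[j]='f': π[13]=0 (border '')
j=14 s[j]='e': π[14]=1 (border 'e')
j=15 s[j]='e': k: 1→0; π[15]=1 (border 'e')
j=16 s[j]='f': k: 1→0; π[16]=0 (border '')
j=17 s[j]='h': π[17]=0 (border '')
j=18 s[j]='b': π[18]=0 (border '')
j=19 s[j]='e': π[19]=1 (border 'e')
j=20 s[j]='h': k: 1→0; π[20]=0 (border '')
j=21 s[j]='d': π[21]=0 (border '')
j=22 s[j]='c': π[22]=0 (border '')
j=23 s[j]='e': π[23]=1 (border 'e')
j=24 s[j]='d': k: 1→0; π[24]=0 (border '')
j=25 s[j]='e': π[25]=1 (border 'e')
j=26 s[j]='e': k: 1→0; π[26]=1 (border 'e')
j=27 s[j]='g': π[27]=2 (border 'eg')
j=28 s[j]='g': k: 2→0; π[28]=0 (border '')
j=29 s[j]='g': π[29]=0 (border '')
j=30 s[j]='d': π[30]=0 (border '')
j=31 s[j]='a': π[31]=0 (border '')
j=32 s[j]='g': π[32]=0 (border '')
j=33 s[j]='a': π[33]=0 (border '')
j=34 s[j]='e': π[34]=1 (border 'e')

[0, 0, 0, 1, 0, 0, 0, 0, 0, 0, 0, 0, 0, 0, 1, 1, 0, 0, 0, 1, 0, 0, 0, 1, 0, 1, 1, 2, 0, 0, 0, 0, 0, 0, 1]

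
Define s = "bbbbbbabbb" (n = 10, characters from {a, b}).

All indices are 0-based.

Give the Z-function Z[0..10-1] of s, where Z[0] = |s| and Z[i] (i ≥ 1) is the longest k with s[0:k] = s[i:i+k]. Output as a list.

Z[0]=10
i=1: outside box; Z[1]=5 extend→box=[1,6)
i=2: min(r-i=4, Z[1]=5)=4; Z[2]=4
i=3: min(r-i=3, Z[2]=4)=3; Z[3]=3
i=4: min(r-i=2, Z[3]=3)=2; Z[4]=2
i=5: min(r-i=1, Z[4]=2)=1; Z[5]=1
i=6: outside box; Z[6]=0
i=7: outside box; Z[7]=3 extend→box=[7,10)
i=8: min(r-i=2, Z[1]=5)=2; Z[8]=2
i=9: min(r-i=1, Z[2]=4)=1; Z[9]=1

[10, 5, 4, 3, 2, 1, 0, 3, 2, 1]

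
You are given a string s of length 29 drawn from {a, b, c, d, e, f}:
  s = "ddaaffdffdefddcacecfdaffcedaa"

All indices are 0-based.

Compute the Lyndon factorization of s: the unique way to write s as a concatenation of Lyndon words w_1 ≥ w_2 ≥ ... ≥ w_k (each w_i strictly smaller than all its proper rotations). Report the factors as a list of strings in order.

emit factor 1: 'd' (i=0, period=1)
emit factor 2: 'd' (i=1, period=1)
emit factor 3: 'aaffdffdefddcacecfdaffced' (i=2, period=25)
emit factor 4: 'a' (i=27, period=1)
emit factor 5: 'a' (i=28, period=1)

["d", "d", "aaffdffdefddcacecfdaffced", "a", "a"]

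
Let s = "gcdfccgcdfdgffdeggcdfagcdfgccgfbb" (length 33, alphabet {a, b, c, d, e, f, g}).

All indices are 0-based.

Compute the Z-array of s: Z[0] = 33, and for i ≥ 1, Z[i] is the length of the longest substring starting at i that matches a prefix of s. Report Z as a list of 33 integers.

[33, 0, 0, 0, 0, 0, 4, 0, 0, 0, 0, 1, 0, 0, 0, 0, 1, 4, 0, 0, 0, 0, 4, 0, 0, 0, 2, 0, 0, 1, 0, 0, 0]

Z[0]=33
i=1: outside box; Z[1]=0
i=2: outside box; Z[2]=0
i=3: outside box; Z[3]=0
i=4: outside box; Z[4]=0
i=5: outside box; Z[5]=0
i=6: outside box; Z[6]=4 scan→box=[6,10)
i=7: min(r-i=3, Z[1]=0)=0; Z[7]=0
i=8: min(r-i=2, Z[2]=0)=0; Z[8]=0
i=9: min(r-i=1, Z[3]=0)=0; Z[9]=0
i=10: outside box; Z[10]=0
i=11: outside box; Z[11]=1 scan→box=[11,12)
i=12: outside box; Z[12]=0
i=13: outside box; Z[13]=0
i=14: outside box; Z[14]=0
i=15: outside box; Z[15]=0
i=16: outside box; Z[16]=1 scan→box=[16,17)
i=17: outside box; Z[17]=4 scan→box=[17,21)
i=18: min(r-i=3, Z[1]=0)=0; Z[18]=0
i=19: min(r-i=2, Z[2]=0)=0; Z[19]=0
i=20: min(r-i=1, Z[3]=0)=0; Z[20]=0
i=21: outside box; Z[21]=0
i=22: outside box; Z[22]=4 scan→box=[22,26)
i=23: min(r-i=3, Z[1]=0)=0; Z[23]=0
i=24: min(r-i=2, Z[2]=0)=0; Z[24]=0
i=25: min(r-i=1, Z[3]=0)=0; Z[25]=0
i=26: outside box; Z[26]=2 scan→box=[26,28)
i=27: min(r-i=1, Z[1]=0)=0; Z[27]=0
i=28: outside box; Z[28]=0
i=29: outside box; Z[29]=1 scan→box=[29,30)
i=30: outside box; Z[30]=0
i=31: outside box; Z[31]=0
i=32: outside box; Z[32]=0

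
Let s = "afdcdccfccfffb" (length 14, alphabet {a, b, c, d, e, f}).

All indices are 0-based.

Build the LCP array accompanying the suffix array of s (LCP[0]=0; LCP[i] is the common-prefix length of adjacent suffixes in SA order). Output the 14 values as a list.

[0, 0, 0, 3, 1, 1, 2, 0, 2, 0, 1, 1, 1, 2]

sorted suffixes:
  #0 SA[0]=0  'afdcdccfccfffb'
  #1 SA[1]=13  'b'
  #2 SA[2]=5  'ccfccfffb'
  #3 SA[3]=8  'ccfffb'
  #4 SA[4]=3  'cdccfccfffb'
  #5 SA[5]=6  'cfccfffb'
  #6 SA[6]=9  'cfffb'
  #7 SA[7]=4  'dccfccfffb'
  #8 SA[8]=2  'dcdccfccfffb'
  #9 SA[9]=12  'fb'
  #10 SA[10]=7  'fccfffb'
  #11 SA[11]=1  'fdcdccfccfffb'
  #12 SA[12]=11  'ffb'
  #13 SA[13]=10  'fffb'

SA = [0, 13, 5, 8, 3, 6, 9, 4, 2, 12, 7, 1, 11, 10]
rank  pair      lcp
   1  s[0:],s[13:]  0  ''
   2  s[13:],s[5:]  0  ''
   3  s[5:],s[8:]  3  'ccf'
   4  s[8:],s[3:]  1  'c'
   5  s[3:],s[6:]  1  'c'
   6  s[6:],s[9:]  2  'cf'
   7  s[9:],s[4:]  0  ''
   8  s[4:],s[2:]  2  'dc'
   9  s[2:],s[12:]  0  ''
  10  s[12:],s[7:]  1  'f'
  11  s[7:],s[1:]  1  'f'
  12  s[1:],s[11:]  1  'f'
  13  s[11:],s[10:]  2  'ff'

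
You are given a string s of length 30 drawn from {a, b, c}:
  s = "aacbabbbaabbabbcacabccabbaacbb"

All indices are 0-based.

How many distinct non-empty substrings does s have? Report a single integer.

sorted suffixes:
  #0 SA[0]=8  'aabbabbcacabccabbaacbb'
  #1 SA[1]=0  'aacbabbbaabbabbcacabccabbaacbb'
  #2 SA[2]=25  'aacbb'
  #3 SA[3]=22  'abbaacbb'
  #4 SA[4]=9  'abbabbcacabccabbaacbb'
  #5 SA[5]=4  'abbbaabbabbcacabccabbaacbb'
  #6 SA[6]=12  'abbcacabccabbaacbb'
  #7 SA[7]=18  'abccabbaacbb'
  #8 SA[8]=16  'acabccabbaacbb'
  #9 SA[9]=1  'acbabbbaabbabbcacabccabbaacbb'
  #10 SA[10]=26  'acbb'
  #11 SA[11]=29  'b'
  #12 SA[12]=7  'baabbabbcacabccabbaacbb'
  #13 SA[13]=24  'baacbb'
  #14 SA[14]=3  'babbbaabbabbcacabccabbaacbb'
  #15 SA[15]=11  'babbcacabccabbaacbb'
  #16 SA[16]=28  'bb'
  #17 SA[17]=6  'bbaabbabbcacabccabbaacbb'
  #18 SA[18]=23  'bbaacbb'
  #19 SA[19]=10  'bbabbcacabccabbaacbb'
  #20 SA[20]=5  'bbbaabbabbcacabccabbaacbb'
  #21 SA[21]=13  'bbcacabccabbaacbb'
  #22 SA[22]=14  'bcacabccabbaacbb'
  #23 SA[23]=19  'bccabbaacbb'
  #24 SA[24]=21  'cabbaacbb'
  #25 SA[25]=17  'cabccabbaacbb'
  #26 SA[26]=15  'cacabccabbaacbb'
  #27 SA[27]=2  'cbabbbaabbabbcacabccabbaacbb'
  #28 SA[28]=27  'cbb'
  #29 SA[29]=20  'ccabbaacbb'

SA = [8, 0, 25, 22, 9, 4, 12, 18, 16, 1, 26, 29, 7, 24, 3, 11, 28, 6, 23, 10, 5, 13, 14, 19, 21, 17, 15, 2, 27, 20]
rank  pair      lcp
   1  s[8:],s[0:]  2  'aa'
   2  s[0:],s[25:]  4  'aacb'
   3  s[25:],s[22:]  1  'a'
   4  s[22:],s[9:]  4  'abba'
   5  s[9:],s[4:]  3  'abb'
   6  s[4:],s[12:]  3  'abb'
   7  s[12:],s[18:]  2  'ab'
   8  s[18:],s[16:]  1  'a'
   9  s[16:],s[1:]  2  'ac'
  10  s[1:],s[26:]  3  'acb'
  11  s[26:],s[29:]  0  ''
  12  s[29:],s[7:]  1  'b'
  13  s[7:],s[24:]  3  'baa'
  14  s[24:],s[3:]  2  'ba'
  15  s[3:],s[11:]  4  'babb'
  16  s[11:],s[28:]  1  'b'
  17  s[28:],s[6:]  2  'bb'
  18  s[6:],s[23:]  4  'bbaa'
  19  s[23:],s[10:]  3  'bba'
  20  s[10:],s[5:]  2  'bb'
  21  s[5:],s[13:]  2  'bb'
  22  s[13:],s[14:]  1  'b'
  23  s[14:],s[19:]  2  'bc'
  24  s[19:],s[21:]  0  ''
  25  s[21:],s[17:]  3  'cab'
  26  s[17:],s[15:]  2  'ca'
  27  s[15:],s[2:]  1  'c'
  28  s[2:],s[27:]  2  'cb'
  29  s[27:],s[20:]  1  'c'

n(n+1)/2 = 30·31/2 = 465
Σ LCP = 0 + 2 + 4 + 1 + 4 + 3 + 3 + 2 + 1 + 2 + 3 + 0 + 1 + 3 + 2 + 4 + 1 + 2 + 4 + 3 + 2 + 2 + 1 + 2 + 0 + 3 + 2 + 1 + 2 + 1 = 61
distinct = 465 − 61 = 404

404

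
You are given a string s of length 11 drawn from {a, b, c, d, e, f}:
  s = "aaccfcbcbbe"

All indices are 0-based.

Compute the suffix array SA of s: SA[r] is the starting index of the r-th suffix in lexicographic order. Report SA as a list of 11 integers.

rank→(start, suffix):
  0 → (0, 'aaccfcbcbbe')
  1 → (1, 'accfcbcbbe')
  2 → (8, 'bbe')
  3 → (6, 'bcbbe')
  4 → (9, 'be')
  5 → (7, 'cbbe')
  6 → (5, 'cbcbbe')
  7 → (2, 'ccfcbcbbe')
  8 → (3, 'cfcbcbbe')
  9 → (10, 'e')
  10 → (4, 'fcbcbbe')

[0, 1, 8, 6, 9, 7, 5, 2, 3, 10, 4]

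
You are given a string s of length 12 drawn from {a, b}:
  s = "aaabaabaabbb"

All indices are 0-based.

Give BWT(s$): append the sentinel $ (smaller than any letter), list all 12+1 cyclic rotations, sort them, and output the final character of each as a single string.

b$abbaaabaaba

rank  rotation       last
    0  $aaabaabaabbb  b
    1  aaabaabaabbb$  $
    2  aabaabaabbb$a  a
    3  aabaabbb$aaab  b
    4  aabbb$aaabaab  b
    5  abaabaabbb$aa  a
    6  abaabbb$aaaba  a
    7  abbb$aaabaaba  a
    8  b$aaabaabaabb  b
    9  baabaabbb$aaa  a
   10  baabbb$aaabaa  a
   11  bb$aaabaabaab  b
   12  bbb$aaabaabaa  a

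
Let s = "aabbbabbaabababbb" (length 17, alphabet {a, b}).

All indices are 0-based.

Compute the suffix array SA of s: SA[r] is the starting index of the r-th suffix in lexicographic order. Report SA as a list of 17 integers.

[8, 0, 9, 11, 5, 13, 1, 16, 7, 10, 4, 12, 15, 6, 3, 14, 2]

sorted suffixes:
  #0 SA[0]=8  'aabababbb'
  #1 SA[1]=0  'aabbbabbaabababbb'
  #2 SA[2]=9  'abababbb'
  #3 SA[3]=11  'ababbb'
  #4 SA[4]=5  'abbaabababbb'
  #5 SA[5]=13  'abbb'
  #6 SA[6]=1  'abbbabbaabababbb'
  #7 SA[7]=16  'b'
  #8 SA[8]=7  'baabababbb'
  #9 SA[9]=10  'bababbb'
  #10 SA[10]=4  'babbaabababbb'
  #11 SA[11]=12  'babbb'
  #12 SA[12]=15  'bb'
  #13 SA[13]=6  'bbaabababbb'
  #14 SA[14]=3  'bbabbaabababbb'
  #15 SA[15]=14  'bbb'
  #16 SA[16]=2  'bbbabbaabababbb'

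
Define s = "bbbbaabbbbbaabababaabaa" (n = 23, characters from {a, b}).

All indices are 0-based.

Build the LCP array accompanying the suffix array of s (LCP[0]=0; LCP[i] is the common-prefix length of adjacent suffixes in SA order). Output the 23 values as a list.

rank | idx | suffix
   0 |  22 | a
   1 |  21 | aa
   2 |  18 | aabaa
   3 |  11 | aabababaabaa
   4 |   4 | aabbbbbaabababaabaa
   5 |  19 | abaa
   6 |  16 | abaabaa
   7 |  14 | ababaabaa
   8 |  12 | abababaabaa
   9 |   5 | abbbbbaabababaabaa
  10 |  20 | baa
  11 |  17 | baabaa
  12 |  10 | baabababaabaa
  13 |   3 | baabbbbbaabababaabaa
  14 |  15 | babaabaa
  15 |  13 | bababaabaa
  16 |   9 | bbaabababaabaa
  17 |   2 | bbaabbbbbaabababaabaa
  18 |   8 | bbbaabababaabaa
  19 |   1 | bbbaabbbbbaabababaabaa
  20 |   7 | bbbbaabababaabaa
  21 |   0 | bbbbaabbbbbaabababaabaa
  22 |   6 | bbbbbaabababaabaa

SA = [22, 21, 18, 11, 4, 19, 16, 14, 12, 5, 20, 17, 10, 3, 15, 13, 9, 2, 8, 1, 7, 0, 6]
i: (SA[i-1],SA[i]) lcp shared
  1: (22,21) 1 'a'
  2: (21,18) 2 'aa'
  3: (18,11) 4 'aaba'
  4: (11,4) 3 'aab'
  5: (4,19) 1 'a'
  6: (19,16) 4 'abaa'
  7: (16,14) 3 'aba'
  8: (14,12) 5 'ababa'
  9: (12,5) 2 'ab'
  10: (5,20) 0 ''
  11: (20,17) 3 'baa'
  12: (17,10) 5 'baaba'
  13: (10,3) 4 'baab'
  14: (3,15) 2 'ba'
  15: (15,13) 4 'baba'
  16: (13,9) 1 'b'
  17: (9,2) 5 'bbaab'
  18: (2,8) 2 'bb'
  19: (8,1) 6 'bbbaab'
  20: (1,7) 3 'bbb'
  21: (7,0) 7 'bbbbaab'
  22: (0,6) 4 'bbbb'

[0, 1, 2, 4, 3, 1, 4, 3, 5, 2, 0, 3, 5, 4, 2, 4, 1, 5, 2, 6, 3, 7, 4]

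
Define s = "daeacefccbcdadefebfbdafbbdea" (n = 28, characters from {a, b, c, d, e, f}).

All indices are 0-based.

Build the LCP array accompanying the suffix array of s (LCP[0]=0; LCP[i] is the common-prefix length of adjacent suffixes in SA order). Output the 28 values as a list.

[0, 1, 1, 1, 1, 0, 1, 1, 2, 1, 0, 1, 1, 1, 0, 2, 2, 1, 2, 0, 2, 1, 1, 2, 0, 2, 1, 1]

rank→(start, suffix):
  0 → (27, 'a')
  1 → (3, 'acefccbcdadefebfbdafbbdea')
  2 → (12, 'adefebfbdafbbdea')
  3 → (1, 'aeacefccbcdadefebfbdafbbdea')
  4 → (21, 'afbbdea')
  5 → (23, 'bbdea')
  6 → (9, 'bcdadefebfbdafbbdea')
  7 → (19, 'bdafbbdea')
  8 → (24, 'bdea')
  9 → (17, 'bfbdafbbdea')
  10 → (8, 'cbcdadefebfbdafbbdea')
  11 → (7, 'ccbcdadefebfbdafbbdea')
  12 → (10, 'cdadefebfbdafbbdea')
  13 → (4, 'cefccbcdadefebfbdafbbdea')
  14 → (11, 'dadefebfbdafbbdea')
  15 → (0, 'daeacefccbcdadefebfbdafbbdea')
  16 → (20, 'dafbbdea')
  17 → (25, 'dea')
  18 → (13, 'defebfbdafbbdea')
  19 → (26, 'ea')
  20 → (2, 'eacefccbcdadefebfbdafbbdea')
  21 → (16, 'ebfbdafbbdea')
  22 → (5, 'efccbcdadefebfbdafbbdea')
  23 → (14, 'efebfbdafbbdea')
  24 → (22, 'fbbdea')
  25 → (18, 'fbdafbbdea')
  26 → (6, 'fccbcdadefebfbdafbbdea')
  27 → (15, 'febfbdafbbdea')

SA = [27, 3, 12, 1, 21, 23, 9, 19, 24, 17, 8, 7, 10, 4, 11, 0, 20, 25, 13, 26, 2, 16, 5, 14, 22, 18, 6, 15]
i: (SA[i-1],SA[i]) lcp shared
  1: (27,3) 1 'a'
  2: (3,12) 1 'a'
  3: (12,1) 1 'a'
  4: (1,21) 1 'a'
  5: (21,23) 0 ''
  6: (23,9) 1 'b'
  7: (9,19) 1 'b'
  8: (19,24) 2 'bd'
  9: (24,17) 1 'b'
  10: (17,8) 0 ''
  11: (8,7) 1 'c'
  12: (7,10) 1 'c'
  13: (10,4) 1 'c'
  14: (4,11) 0 ''
  15: (11,0) 2 'da'
  16: (0,20) 2 'da'
  17: (20,25) 1 'd'
  18: (25,13) 2 'de'
  19: (13,26) 0 ''
  20: (26,2) 2 'ea'
  21: (2,16) 1 'e'
  22: (16,5) 1 'e'
  23: (5,14) 2 'ef'
  24: (14,22) 0 ''
  25: (22,18) 2 'fb'
  26: (18,6) 1 'f'
  27: (6,15) 1 'f'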